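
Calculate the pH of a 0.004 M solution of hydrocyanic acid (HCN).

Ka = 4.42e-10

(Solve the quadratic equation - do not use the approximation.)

x² + Ka×x - Ka×C = 0. Using quadratic formula: [H⁺] = 1.3294e-06

pH = 5.88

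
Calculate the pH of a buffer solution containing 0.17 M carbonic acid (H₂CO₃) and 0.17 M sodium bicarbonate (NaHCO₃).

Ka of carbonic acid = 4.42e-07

pKa = -log(4.42e-07) = 6.35. pH = pKa + log([A⁻]/[HA]) = 6.35 + log(0.17/0.17)

pH = 6.35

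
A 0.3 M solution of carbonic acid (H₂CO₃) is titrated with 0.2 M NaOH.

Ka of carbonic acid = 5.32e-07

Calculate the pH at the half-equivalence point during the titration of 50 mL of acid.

At half-equivalence [HA] = [A⁻], so Henderson-Hasselbalch gives pH = pKa = -log(5.32e-07) = 6.27.

pH = pKa = 6.27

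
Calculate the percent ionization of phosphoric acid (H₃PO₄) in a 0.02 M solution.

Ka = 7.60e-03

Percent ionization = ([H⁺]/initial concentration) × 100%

Using Ka equilibrium: x² + Ka×x - Ka×C = 0. Solving: [H⁺] = 9.1012e-03. Percent = (9.1012e-03/0.02) × 100

Percent ionization = 45.5%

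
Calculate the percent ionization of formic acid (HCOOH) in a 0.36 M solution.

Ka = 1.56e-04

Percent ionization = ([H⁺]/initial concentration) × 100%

Using Ka equilibrium: x² + Ka×x - Ka×C = 0. Solving: [H⁺] = 7.4164e-03. Percent = (7.4164e-03/0.36) × 100

Percent ionization = 2.06%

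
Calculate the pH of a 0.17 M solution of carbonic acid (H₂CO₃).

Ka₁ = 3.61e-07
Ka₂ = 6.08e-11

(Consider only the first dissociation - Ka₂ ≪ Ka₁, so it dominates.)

First dissociation dominates. From Ka₁ = [H⁺][HA⁻]/[H₂A], x² + Ka₁·x − Ka₁·C = 0 with C = 0.17 M and Ka₁ = 3.61e-07. Solving: [H⁺] = (−Ka₁ + √(Ka₁² + 4·Ka₁·C)) / 2 = 2.4755e-04 M. pH = -log(2.4755e-04) = 3.61.

pH = 3.61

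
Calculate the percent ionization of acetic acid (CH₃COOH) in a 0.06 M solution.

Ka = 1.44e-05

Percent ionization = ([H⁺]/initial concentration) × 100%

Using Ka equilibrium: x² + Ka×x - Ka×C = 0. Solving: [H⁺] = 9.2234e-04. Percent = (9.2234e-04/0.06) × 100

Percent ionization = 1.54%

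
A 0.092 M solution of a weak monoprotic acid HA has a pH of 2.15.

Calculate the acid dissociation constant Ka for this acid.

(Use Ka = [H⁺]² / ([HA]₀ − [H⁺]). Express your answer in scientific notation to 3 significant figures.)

[H⁺] = 10^(−pH) = 10^(−2.15) = 7.079e-03 M. For HA ⇌ H⁺ + A⁻, Ka = [H⁺][A⁻]/[HA] = [H⁺]² / ([HA]₀ − [H⁺]) = (7.079e-03)² / (0.092 − 7.079e-03) = 5.90e-04.

K_a = 5.90e-04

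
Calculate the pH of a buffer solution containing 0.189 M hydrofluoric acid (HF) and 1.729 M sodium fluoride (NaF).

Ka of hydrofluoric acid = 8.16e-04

pKa = -log(8.16e-04) = 3.09. pH = pKa + log([A⁻]/[HA]) = 3.09 + log(1.729/0.189)

pH = 4.05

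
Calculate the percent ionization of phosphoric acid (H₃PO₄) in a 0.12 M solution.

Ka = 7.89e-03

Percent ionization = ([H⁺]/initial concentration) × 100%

Using Ka equilibrium: x² + Ka×x - Ka×C = 0. Solving: [H⁺] = 2.7077e-02. Percent = (2.7077e-02/0.12) × 100

Percent ionization = 22.6%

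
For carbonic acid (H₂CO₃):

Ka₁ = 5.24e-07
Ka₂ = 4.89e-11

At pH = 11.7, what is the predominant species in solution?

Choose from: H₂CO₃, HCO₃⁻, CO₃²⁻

pKa₁ = 6.28, pKa₂ = 10.31. For a polyprotic acid the predominant species crosses at each pKa: below pKa_n the protonated form dominates, above it the deprotonated form does. At pH = 11.7, the predominant species is CO₃²⁻.

CO₃²⁻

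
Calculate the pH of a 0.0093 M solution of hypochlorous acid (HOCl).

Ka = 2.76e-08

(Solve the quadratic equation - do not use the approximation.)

x² + Ka×x - Ka×C = 0. Using quadratic formula: [H⁺] = 1.6007e-05

pH = 4.80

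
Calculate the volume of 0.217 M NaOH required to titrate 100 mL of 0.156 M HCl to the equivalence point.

At equivalence: moles acid = moles base. moles HCl = 0.156 × 100/1000 = 0.0156 mol. V_base = moles / 0.217 × 1000 = 71.9 mL.

V_{base} = 71.9 mL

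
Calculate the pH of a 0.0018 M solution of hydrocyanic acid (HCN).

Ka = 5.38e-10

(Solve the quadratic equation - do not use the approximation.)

x² + Ka×x - Ka×C = 0. Using quadratic formula: [H⁺] = 9.8380e-07

pH = 6.01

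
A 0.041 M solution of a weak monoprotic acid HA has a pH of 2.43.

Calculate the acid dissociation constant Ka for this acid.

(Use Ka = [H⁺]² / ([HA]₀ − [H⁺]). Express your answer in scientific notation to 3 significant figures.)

[H⁺] = 10^(−pH) = 10^(−2.43) = 3.715e-03 M. For HA ⇌ H⁺ + A⁻, Ka = [H⁺][A⁻]/[HA] = [H⁺]² / ([HA]₀ − [H⁺]) = (3.715e-03)² / (0.041 − 3.715e-03) = 3.70e-04.

K_a = 3.70e-04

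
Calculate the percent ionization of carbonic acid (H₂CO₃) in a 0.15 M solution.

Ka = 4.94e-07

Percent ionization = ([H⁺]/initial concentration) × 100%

Using Ka equilibrium: x² + Ka×x - Ka×C = 0. Solving: [H⁺] = 2.7197e-04. Percent = (2.7197e-04/0.15) × 100

Percent ionization = 0.181%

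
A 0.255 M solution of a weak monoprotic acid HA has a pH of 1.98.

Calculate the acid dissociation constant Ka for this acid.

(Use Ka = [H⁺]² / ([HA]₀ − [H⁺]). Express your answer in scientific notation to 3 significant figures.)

[H⁺] = 10^(−pH) = 10^(−1.98) = 1.047e-02 M. For HA ⇌ H⁺ + A⁻, Ka = [H⁺][A⁻]/[HA] = [H⁺]² / ([HA]₀ − [H⁺]) = (1.047e-02)² / (0.255 − 1.047e-02) = 4.48e-04.

K_a = 4.48e-04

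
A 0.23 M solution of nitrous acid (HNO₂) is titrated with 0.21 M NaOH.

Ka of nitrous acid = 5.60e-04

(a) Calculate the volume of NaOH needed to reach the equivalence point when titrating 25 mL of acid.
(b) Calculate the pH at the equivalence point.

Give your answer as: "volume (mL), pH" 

moles acid = 0.23 × 25/1000 = 0.00575 mol; V_base = moles/0.21 × 1000 = 27.4 mL. At equivalence only the conjugate base is present: [A⁻] = 0.00575/0.052 = 1.0977e-01 M. Kb = Kw/Ka = 1.79e-11; [OH⁻] = √(Kb × [A⁻]) = 1.4001e-06; pOH = 5.85; pH = 14 - pOH = 8.15.

V = 27.4 mL, pH = 8.15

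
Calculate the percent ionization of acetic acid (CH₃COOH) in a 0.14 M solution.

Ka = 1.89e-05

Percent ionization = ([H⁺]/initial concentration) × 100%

Using Ka equilibrium: x² + Ka×x - Ka×C = 0. Solving: [H⁺] = 1.6172e-03. Percent = (1.6172e-03/0.14) × 100

Percent ionization = 1.16%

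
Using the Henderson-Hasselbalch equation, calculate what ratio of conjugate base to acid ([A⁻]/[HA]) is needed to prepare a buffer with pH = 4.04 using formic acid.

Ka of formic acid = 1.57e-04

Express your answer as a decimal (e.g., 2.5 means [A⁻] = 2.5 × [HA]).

pKa = -log(1.57e-04) = 3.8041. pH = pKa + log([A⁻]/[HA]), so log([A⁻]/[HA]) = pH − pKa = 4.04 − 3.8041 = 0.2359. [A⁻]/[HA] = 10^(0.2359) = 1.72

[A⁻]/[HA] = 1.72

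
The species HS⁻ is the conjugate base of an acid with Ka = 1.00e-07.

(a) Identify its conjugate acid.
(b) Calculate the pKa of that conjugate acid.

(a) The conjugate acid is formed by adding one H⁺ to HS⁻, giving H₂S. (b) pKa = -log(Ka) = -log(1.00e-07) = 7.00.

Conjugate acid: H₂S; pK_a = 7.00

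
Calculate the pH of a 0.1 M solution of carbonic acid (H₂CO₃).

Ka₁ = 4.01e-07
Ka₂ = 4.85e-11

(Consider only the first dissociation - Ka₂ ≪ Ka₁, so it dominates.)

First dissociation dominates. From Ka₁ = [H⁺][HA⁻]/[H₂A], x² + Ka₁·x − Ka₁·C = 0 with C = 0.1 M and Ka₁ = 4.01e-07. Solving: [H⁺] = (−Ka₁ + √(Ka₁² + 4·Ka₁·C)) / 2 = 2.0005e-04 M. pH = -log(2.0005e-04) = 3.70.

pH = 3.70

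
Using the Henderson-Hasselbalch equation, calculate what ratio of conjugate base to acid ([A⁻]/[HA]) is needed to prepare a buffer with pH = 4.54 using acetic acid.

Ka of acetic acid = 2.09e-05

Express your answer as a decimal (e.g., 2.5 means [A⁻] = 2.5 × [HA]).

pKa = -log(2.09e-05) = 4.6799. pH = pKa + log([A⁻]/[HA]), so log([A⁻]/[HA]) = pH − pKa = 4.54 − 4.6799 = -0.1399. [A⁻]/[HA] = 10^(-0.1399) = 0.725

[A⁻]/[HA] = 0.725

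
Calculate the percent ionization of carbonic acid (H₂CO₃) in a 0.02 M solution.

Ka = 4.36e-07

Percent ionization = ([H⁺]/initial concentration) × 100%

Using Ka equilibrium: x² + Ka×x - Ka×C = 0. Solving: [H⁺] = 9.3163e-05. Percent = (9.3163e-05/0.02) × 100

Percent ionization = 0.466%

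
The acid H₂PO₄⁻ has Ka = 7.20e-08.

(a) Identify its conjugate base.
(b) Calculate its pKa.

(a) The conjugate base is formed by removing one H⁺ from H₂PO₄⁻, giving HPO₄²⁻. (b) pKa = -log(Ka) = -log(7.20e-08) = 7.14.

Conjugate base: HPO₄²⁻; pK_a = 7.14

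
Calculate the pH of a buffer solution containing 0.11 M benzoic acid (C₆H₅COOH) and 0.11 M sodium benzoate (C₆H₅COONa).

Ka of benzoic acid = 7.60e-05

pKa = -log(7.60e-05) = 4.12. pH = pKa + log([A⁻]/[HA]) = 4.12 + log(0.11/0.11)

pH = 4.12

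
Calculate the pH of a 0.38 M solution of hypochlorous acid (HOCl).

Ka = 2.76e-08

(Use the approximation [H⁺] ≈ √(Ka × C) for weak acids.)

[H⁺] = √(Ka × C) = √(2.76e-08 × 0.38) = 1.0241e-04. pH = -log(1.0241e-04)

pH = 3.99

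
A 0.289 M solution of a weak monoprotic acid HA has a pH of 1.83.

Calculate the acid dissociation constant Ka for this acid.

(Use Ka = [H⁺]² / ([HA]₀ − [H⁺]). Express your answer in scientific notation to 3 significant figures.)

[H⁺] = 10^(−pH) = 10^(−1.83) = 1.479e-02 M. For HA ⇌ H⁺ + A⁻, Ka = [H⁺][A⁻]/[HA] = [H⁺]² / ([HA]₀ − [H⁺]) = (1.479e-02)² / (0.289 − 1.479e-02) = 7.98e-04.

K_a = 7.98e-04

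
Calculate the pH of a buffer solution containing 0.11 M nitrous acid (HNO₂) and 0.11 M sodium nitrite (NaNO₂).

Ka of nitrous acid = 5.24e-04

pKa = -log(5.24e-04) = 3.28. pH = pKa + log([A⁻]/[HA]) = 3.28 + log(0.11/0.11)

pH = 3.28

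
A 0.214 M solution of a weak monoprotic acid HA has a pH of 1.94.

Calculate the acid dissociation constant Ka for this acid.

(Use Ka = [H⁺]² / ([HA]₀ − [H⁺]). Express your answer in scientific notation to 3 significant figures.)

[H⁺] = 10^(−pH) = 10^(−1.94) = 1.148e-02 M. For HA ⇌ H⁺ + A⁻, Ka = [H⁺][A⁻]/[HA] = [H⁺]² / ([HA]₀ − [H⁺]) = (1.148e-02)² / (0.214 − 1.148e-02) = 6.51e-04.

K_a = 6.51e-04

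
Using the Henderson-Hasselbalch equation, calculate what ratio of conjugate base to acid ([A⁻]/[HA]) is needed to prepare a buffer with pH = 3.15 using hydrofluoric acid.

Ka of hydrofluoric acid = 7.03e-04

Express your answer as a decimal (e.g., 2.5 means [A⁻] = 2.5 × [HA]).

pKa = -log(7.03e-04) = 3.1530. pH = pKa + log([A⁻]/[HA]), so log([A⁻]/[HA]) = pH − pKa = 3.15 − 3.1530 = -0.0030. [A⁻]/[HA] = 10^(-0.0030) = 0.993

[A⁻]/[HA] = 0.993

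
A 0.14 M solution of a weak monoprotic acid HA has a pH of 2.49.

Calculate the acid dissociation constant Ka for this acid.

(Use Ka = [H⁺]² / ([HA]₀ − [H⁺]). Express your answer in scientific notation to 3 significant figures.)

[H⁺] = 10^(−pH) = 10^(−2.49) = 3.236e-03 M. For HA ⇌ H⁺ + A⁻, Ka = [H⁺][A⁻]/[HA] = [H⁺]² / ([HA]₀ − [H⁺]) = (3.236e-03)² / (0.14 − 3.236e-03) = 7.66e-05.

K_a = 7.66e-05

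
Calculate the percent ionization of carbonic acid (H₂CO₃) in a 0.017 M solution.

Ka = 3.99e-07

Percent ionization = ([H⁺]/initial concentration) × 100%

Using Ka equilibrium: x² + Ka×x - Ka×C = 0. Solving: [H⁺] = 8.2160e-05. Percent = (8.2160e-05/0.017) × 100

Percent ionization = 0.483%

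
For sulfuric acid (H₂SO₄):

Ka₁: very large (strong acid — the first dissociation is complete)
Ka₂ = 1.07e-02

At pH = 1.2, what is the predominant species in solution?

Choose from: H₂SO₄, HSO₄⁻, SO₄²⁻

The first dissociation is complete, so H₂SO₄ itself is never the predominant species in water; pKa₂ = -log(1.07e-02) = 1.97. For a polyprotic acid the predominant species crosses at each pKa: below pKa_n the protonated form dominates, above it the deprotonated form does. At pH = 1.2, the predominant species is HSO₄⁻.

HSO₄⁻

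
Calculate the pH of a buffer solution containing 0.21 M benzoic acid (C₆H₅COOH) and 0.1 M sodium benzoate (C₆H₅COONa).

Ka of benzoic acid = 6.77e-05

pKa = -log(6.77e-05) = 4.17. pH = pKa + log([A⁻]/[HA]) = 4.17 + log(0.1/0.21)

pH = 3.85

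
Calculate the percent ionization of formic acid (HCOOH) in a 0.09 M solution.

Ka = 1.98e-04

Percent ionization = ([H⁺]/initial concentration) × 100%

Using Ka equilibrium: x² + Ka×x - Ka×C = 0. Solving: [H⁺] = 4.1235e-03. Percent = (4.1235e-03/0.09) × 100

Percent ionization = 4.58%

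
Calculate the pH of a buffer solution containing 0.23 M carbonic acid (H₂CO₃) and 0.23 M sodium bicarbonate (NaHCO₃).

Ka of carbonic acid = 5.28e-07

pKa = -log(5.28e-07) = 6.28. pH = pKa + log([A⁻]/[HA]) = 6.28 + log(0.23/0.23)

pH = 6.28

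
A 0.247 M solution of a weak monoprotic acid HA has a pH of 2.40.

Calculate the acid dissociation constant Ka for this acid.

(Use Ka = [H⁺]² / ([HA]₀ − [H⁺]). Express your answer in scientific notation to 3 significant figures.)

[H⁺] = 10^(−pH) = 10^(−2.40) = 3.981e-03 M. For HA ⇌ H⁺ + A⁻, Ka = [H⁺][A⁻]/[HA] = [H⁺]² / ([HA]₀ − [H⁺]) = (3.981e-03)² / (0.247 − 3.981e-03) = 6.52e-05.

K_a = 6.52e-05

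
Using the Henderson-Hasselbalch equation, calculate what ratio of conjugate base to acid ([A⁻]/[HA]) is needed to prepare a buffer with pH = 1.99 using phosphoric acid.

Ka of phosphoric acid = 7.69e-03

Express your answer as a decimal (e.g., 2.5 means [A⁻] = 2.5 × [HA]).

pKa = -log(7.69e-03) = 2.1141. pH = pKa + log([A⁻]/[HA]), so log([A⁻]/[HA]) = pH − pKa = 1.99 − 2.1141 = -0.1241. [A⁻]/[HA] = 10^(-0.1241) = 0.751

[A⁻]/[HA] = 0.751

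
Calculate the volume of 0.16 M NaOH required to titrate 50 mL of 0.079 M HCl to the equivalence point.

At equivalence: moles acid = moles base. moles HCl = 0.079 × 50/1000 = 0.00395 mol. V_base = moles / 0.16 × 1000 = 24.7 mL.

V_{base} = 24.7 mL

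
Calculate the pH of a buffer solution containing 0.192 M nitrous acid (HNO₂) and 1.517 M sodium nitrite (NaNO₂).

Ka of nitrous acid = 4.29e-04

pKa = -log(4.29e-04) = 3.37. pH = pKa + log([A⁻]/[HA]) = 3.37 + log(1.517/0.192)

pH = 4.27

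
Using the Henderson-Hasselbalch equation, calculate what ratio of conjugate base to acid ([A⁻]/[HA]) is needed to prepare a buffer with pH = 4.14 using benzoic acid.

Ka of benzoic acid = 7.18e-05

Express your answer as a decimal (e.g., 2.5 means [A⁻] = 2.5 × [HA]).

pKa = -log(7.18e-05) = 4.1439. pH = pKa + log([A⁻]/[HA]), so log([A⁻]/[HA]) = pH − pKa = 4.14 − 4.1439 = -0.0039. [A⁻]/[HA] = 10^(-0.0039) = 0.991

[A⁻]/[HA] = 0.991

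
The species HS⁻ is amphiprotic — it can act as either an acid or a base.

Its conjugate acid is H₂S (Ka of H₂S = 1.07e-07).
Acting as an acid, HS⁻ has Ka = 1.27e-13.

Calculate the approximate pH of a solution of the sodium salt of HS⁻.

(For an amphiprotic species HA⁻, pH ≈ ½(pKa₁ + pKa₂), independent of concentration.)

pKa₁ = -log(1.07e-07) = 6.97; pKa₂ = -log(1.27e-13) = 12.90. For an amphiprotic species, pH ≈ ½(pKa₁ + pKa₂) = ½(6.97 + 12.90) = 9.93.

pH = 9.93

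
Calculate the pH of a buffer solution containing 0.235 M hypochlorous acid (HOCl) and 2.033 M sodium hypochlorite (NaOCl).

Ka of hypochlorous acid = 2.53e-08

pKa = -log(2.53e-08) = 7.60. pH = pKa + log([A⁻]/[HA]) = 7.60 + log(2.033/0.235)

pH = 8.53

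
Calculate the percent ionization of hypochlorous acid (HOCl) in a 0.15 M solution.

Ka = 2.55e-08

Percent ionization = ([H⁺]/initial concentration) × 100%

Using Ka equilibrium: x² + Ka×x - Ka×C = 0. Solving: [H⁺] = 6.1834e-05. Percent = (6.1834e-05/0.15) × 100

Percent ionization = 0.0412%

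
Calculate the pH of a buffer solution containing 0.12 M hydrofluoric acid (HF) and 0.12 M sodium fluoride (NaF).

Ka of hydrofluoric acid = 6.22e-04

pKa = -log(6.22e-04) = 3.21. pH = pKa + log([A⁻]/[HA]) = 3.21 + log(0.12/0.12)

pH = 3.21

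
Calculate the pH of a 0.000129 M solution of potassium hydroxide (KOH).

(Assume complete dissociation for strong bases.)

[OH⁻] = 0.000129 M for strong base. pOH = -log[OH⁻] = 3.89, pH = 14 - pOH

pH = 10.11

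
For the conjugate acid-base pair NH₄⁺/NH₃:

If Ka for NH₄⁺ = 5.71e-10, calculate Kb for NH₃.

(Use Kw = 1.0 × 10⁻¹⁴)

For a conjugate pair Ka × Kb = Kw, so Kb = Kw/Ka = 1.0 × 10⁻¹⁴ / 5.71e-10 = 1.75e-05.

K_b = 1.75e-05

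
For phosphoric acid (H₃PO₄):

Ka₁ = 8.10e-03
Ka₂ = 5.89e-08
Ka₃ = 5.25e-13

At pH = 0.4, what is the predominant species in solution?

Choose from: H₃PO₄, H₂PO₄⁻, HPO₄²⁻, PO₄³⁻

pKa₁ = 2.09, pKa₂ = 7.23, pKa₃ = 12.28. For a polyprotic acid the predominant species crosses at each pKa: below pKa_n the protonated form dominates, above it the deprotonated form does. At pH = 0.4, the predominant species is H₃PO₄.

H₃PO₄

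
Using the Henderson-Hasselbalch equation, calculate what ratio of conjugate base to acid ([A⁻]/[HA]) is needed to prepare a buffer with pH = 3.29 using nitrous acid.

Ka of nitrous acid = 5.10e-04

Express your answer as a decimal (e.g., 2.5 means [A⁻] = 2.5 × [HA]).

pKa = -log(5.10e-04) = 3.2924. pH = pKa + log([A⁻]/[HA]), so log([A⁻]/[HA]) = pH − pKa = 3.29 − 3.2924 = -0.0024. [A⁻]/[HA] = 10^(-0.0024) = 0.994

[A⁻]/[HA] = 0.994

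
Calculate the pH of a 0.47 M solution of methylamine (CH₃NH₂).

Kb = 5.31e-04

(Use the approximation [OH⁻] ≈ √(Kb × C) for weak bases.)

[OH⁻] = √(Kb × C) = √(5.31e-04 × 0.47) = 1.5798e-02. pOH = 1.80, pH = 14 - pOH

pH = 12.20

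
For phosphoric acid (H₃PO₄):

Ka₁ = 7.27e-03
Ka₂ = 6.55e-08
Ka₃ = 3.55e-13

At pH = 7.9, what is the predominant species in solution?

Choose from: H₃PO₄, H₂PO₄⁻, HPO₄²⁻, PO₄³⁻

pKa₁ = 2.14, pKa₂ = 7.18, pKa₃ = 12.45. For a polyprotic acid the predominant species crosses at each pKa: below pKa_n the protonated form dominates, above it the deprotonated form does. At pH = 7.9, the predominant species is HPO₄²⁻.

HPO₄²⁻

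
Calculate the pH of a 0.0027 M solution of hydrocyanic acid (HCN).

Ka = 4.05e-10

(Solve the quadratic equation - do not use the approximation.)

x² + Ka×x - Ka×C = 0. Using quadratic formula: [H⁺] = 1.0455e-06

pH = 5.98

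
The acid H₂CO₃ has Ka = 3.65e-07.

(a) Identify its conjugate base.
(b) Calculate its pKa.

(a) The conjugate base is formed by removing one H⁺ from H₂CO₃, giving HCO₃⁻. (b) pKa = -log(Ka) = -log(3.65e-07) = 6.44.

Conjugate base: HCO₃⁻; pK_a = 6.44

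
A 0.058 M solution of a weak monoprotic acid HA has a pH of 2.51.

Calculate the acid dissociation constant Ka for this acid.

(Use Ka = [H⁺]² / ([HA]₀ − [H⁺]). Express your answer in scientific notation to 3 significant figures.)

[H⁺] = 10^(−pH) = 10^(−2.51) = 3.090e-03 M. For HA ⇌ H⁺ + A⁻, Ka = [H⁺][A⁻]/[HA] = [H⁺]² / ([HA]₀ − [H⁺]) = (3.090e-03)² / (0.058 − 3.090e-03) = 1.74e-04.

K_a = 1.74e-04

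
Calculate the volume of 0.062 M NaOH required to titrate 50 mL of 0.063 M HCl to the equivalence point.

At equivalence: moles acid = moles base. moles HCl = 0.063 × 50/1000 = 0.00315 mol. V_base = moles / 0.062 × 1000 = 50.8 mL.

V_{base} = 50.8 mL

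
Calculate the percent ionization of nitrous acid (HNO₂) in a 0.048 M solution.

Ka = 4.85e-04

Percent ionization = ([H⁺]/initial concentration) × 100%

Using Ka equilibrium: x² + Ka×x - Ka×C = 0. Solving: [H⁺] = 4.5885e-03. Percent = (4.5885e-03/0.048) × 100

Percent ionization = 9.56%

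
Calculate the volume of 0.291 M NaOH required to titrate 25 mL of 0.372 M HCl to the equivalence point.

At equivalence: moles acid = moles base. moles HCl = 0.372 × 25/1000 = 0.0093 mol. V_base = moles / 0.291 × 1000 = 32.0 mL.

V_{base} = 32.0 mL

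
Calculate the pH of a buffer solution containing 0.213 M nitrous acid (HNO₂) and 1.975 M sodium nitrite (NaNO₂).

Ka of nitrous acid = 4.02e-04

pKa = -log(4.02e-04) = 3.40. pH = pKa + log([A⁻]/[HA]) = 3.40 + log(1.975/0.213)

pH = 4.36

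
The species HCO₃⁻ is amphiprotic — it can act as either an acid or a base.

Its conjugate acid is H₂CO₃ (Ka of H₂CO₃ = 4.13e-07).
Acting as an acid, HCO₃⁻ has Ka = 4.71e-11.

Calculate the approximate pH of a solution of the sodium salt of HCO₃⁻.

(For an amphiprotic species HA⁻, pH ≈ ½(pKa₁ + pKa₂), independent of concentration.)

pKa₁ = -log(4.13e-07) = 6.38; pKa₂ = -log(4.71e-11) = 10.33. For an amphiprotic species, pH ≈ ½(pKa₁ + pKa₂) = ½(6.38 + 10.33) = 8.36.

pH = 8.36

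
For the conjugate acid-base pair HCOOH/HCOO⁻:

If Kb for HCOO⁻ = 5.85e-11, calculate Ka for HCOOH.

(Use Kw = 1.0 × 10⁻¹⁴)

For a conjugate pair Ka × Kb = Kw, so Ka = Kw/Kb = 1.0 × 10⁻¹⁴ / 5.85e-11 = 1.71e-04.

K_a = 1.71e-04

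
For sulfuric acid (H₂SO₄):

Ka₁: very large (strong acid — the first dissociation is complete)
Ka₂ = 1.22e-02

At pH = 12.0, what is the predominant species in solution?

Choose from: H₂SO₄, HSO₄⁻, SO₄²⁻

The first dissociation is complete, so H₂SO₄ itself is never the predominant species in water; pKa₂ = -log(1.22e-02) = 1.91. For a polyprotic acid the predominant species crosses at each pKa: below pKa_n the protonated form dominates, above it the deprotonated form does. At pH = 12.0, the predominant species is SO₄²⁻.

SO₄²⁻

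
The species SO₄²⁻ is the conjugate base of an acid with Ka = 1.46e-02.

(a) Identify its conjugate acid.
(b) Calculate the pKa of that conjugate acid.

(a) The conjugate acid is formed by adding one H⁺ to SO₄²⁻, giving HSO₄⁻. (b) pKa = -log(Ka) = -log(1.46e-02) = 1.84.

Conjugate acid: HSO₄⁻; pK_a = 1.84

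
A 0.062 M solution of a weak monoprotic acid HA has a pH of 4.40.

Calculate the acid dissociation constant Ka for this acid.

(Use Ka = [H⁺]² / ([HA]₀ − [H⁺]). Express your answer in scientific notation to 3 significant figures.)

[H⁺] = 10^(−pH) = 10^(−4.40) = 3.981e-05 M. For HA ⇌ H⁺ + A⁻, Ka = [H⁺][A⁻]/[HA] = [H⁺]² / ([HA]₀ − [H⁺]) = (3.981e-05)² / (0.062 − 3.981e-05) = 2.56e-08.

K_a = 2.56e-08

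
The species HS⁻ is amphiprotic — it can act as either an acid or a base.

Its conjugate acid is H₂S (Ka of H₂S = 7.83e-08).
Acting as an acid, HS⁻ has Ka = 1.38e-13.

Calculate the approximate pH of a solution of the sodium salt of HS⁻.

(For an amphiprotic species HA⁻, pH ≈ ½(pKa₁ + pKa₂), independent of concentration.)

pKa₁ = -log(7.83e-08) = 7.11; pKa₂ = -log(1.38e-13) = 12.86. For an amphiprotic species, pH ≈ ½(pKa₁ + pKa₂) = ½(7.11 + 12.86) = 9.98.

pH = 9.98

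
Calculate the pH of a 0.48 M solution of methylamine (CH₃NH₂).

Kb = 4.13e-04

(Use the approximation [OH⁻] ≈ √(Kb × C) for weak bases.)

[OH⁻] = √(Kb × C) = √(4.13e-04 × 0.48) = 1.4080e-02. pOH = 1.85, pH = 14 - pOH

pH = 12.15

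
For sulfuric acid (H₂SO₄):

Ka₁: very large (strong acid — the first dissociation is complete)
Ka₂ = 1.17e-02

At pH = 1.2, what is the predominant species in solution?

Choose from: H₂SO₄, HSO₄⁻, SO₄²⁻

The first dissociation is complete, so H₂SO₄ itself is never the predominant species in water; pKa₂ = -log(1.17e-02) = 1.93. For a polyprotic acid the predominant species crosses at each pKa: below pKa_n the protonated form dominates, above it the deprotonated form does. At pH = 1.2, the predominant species is HSO₄⁻.

HSO₄⁻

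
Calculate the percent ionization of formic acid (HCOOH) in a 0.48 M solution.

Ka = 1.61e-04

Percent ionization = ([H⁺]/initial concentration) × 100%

Using Ka equilibrium: x² + Ka×x - Ka×C = 0. Solving: [H⁺] = 8.7108e-03. Percent = (8.7108e-03/0.48) × 100

Percent ionization = 1.81%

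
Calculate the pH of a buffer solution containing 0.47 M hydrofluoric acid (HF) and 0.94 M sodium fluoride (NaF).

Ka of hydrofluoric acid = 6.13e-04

pKa = -log(6.13e-04) = 3.21. pH = pKa + log([A⁻]/[HA]) = 3.21 + log(0.94/0.47)

pH = 3.51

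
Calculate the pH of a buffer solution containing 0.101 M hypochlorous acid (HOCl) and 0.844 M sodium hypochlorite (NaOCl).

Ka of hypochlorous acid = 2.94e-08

pKa = -log(2.94e-08) = 7.53. pH = pKa + log([A⁻]/[HA]) = 7.53 + log(0.844/0.101)

pH = 8.45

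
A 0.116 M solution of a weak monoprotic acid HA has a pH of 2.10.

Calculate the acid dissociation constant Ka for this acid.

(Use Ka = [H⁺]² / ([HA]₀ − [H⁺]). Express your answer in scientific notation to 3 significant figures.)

[H⁺] = 10^(−pH) = 10^(−2.10) = 7.943e-03 M. For HA ⇌ H⁺ + A⁻, Ka = [H⁺][A⁻]/[HA] = [H⁺]² / ([HA]₀ − [H⁺]) = (7.943e-03)² / (0.116 − 7.943e-03) = 5.84e-04.

K_a = 5.84e-04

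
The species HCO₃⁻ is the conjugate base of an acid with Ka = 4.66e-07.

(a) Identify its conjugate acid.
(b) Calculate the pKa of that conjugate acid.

(a) The conjugate acid is formed by adding one H⁺ to HCO₃⁻, giving H₂CO₃. (b) pKa = -log(Ka) = -log(4.66e-07) = 6.33.

Conjugate acid: H₂CO₃; pK_a = 6.33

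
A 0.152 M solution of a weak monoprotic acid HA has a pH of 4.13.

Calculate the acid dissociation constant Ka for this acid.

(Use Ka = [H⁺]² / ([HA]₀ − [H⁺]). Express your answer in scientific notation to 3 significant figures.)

[H⁺] = 10^(−pH) = 10^(−4.13) = 7.413e-05 M. For HA ⇌ H⁺ + A⁻, Ka = [H⁺][A⁻]/[HA] = [H⁺]² / ([HA]₀ − [H⁺]) = (7.413e-05)² / (0.152 − 7.413e-05) = 3.62e-08.

K_a = 3.62e-08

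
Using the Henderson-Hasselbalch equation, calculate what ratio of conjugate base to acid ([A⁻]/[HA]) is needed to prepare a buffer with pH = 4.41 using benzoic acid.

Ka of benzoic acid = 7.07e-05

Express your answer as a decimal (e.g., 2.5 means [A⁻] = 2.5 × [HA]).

pKa = -log(7.07e-05) = 4.1506. pH = pKa + log([A⁻]/[HA]), so log([A⁻]/[HA]) = pH − pKa = 4.41 − 4.1506 = 0.2594. [A⁻]/[HA] = 10^(0.2594) = 1.82

[A⁻]/[HA] = 1.82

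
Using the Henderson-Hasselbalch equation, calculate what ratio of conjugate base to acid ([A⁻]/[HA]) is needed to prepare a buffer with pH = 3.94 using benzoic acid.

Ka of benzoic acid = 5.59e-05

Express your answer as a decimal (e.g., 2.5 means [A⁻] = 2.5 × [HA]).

pKa = -log(5.59e-05) = 4.2526. pH = pKa + log([A⁻]/[HA]), so log([A⁻]/[HA]) = pH − pKa = 3.94 − 4.2526 = -0.3126. [A⁻]/[HA] = 10^(-0.3126) = 0.487

[A⁻]/[HA] = 0.487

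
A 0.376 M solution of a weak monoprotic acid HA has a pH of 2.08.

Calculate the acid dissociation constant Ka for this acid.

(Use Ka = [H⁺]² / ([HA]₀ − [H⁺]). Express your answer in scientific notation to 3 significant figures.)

[H⁺] = 10^(−pH) = 10^(−2.08) = 8.318e-03 M. For HA ⇌ H⁺ + A⁻, Ka = [H⁺][A⁻]/[HA] = [H⁺]² / ([HA]₀ − [H⁺]) = (8.318e-03)² / (0.376 − 8.318e-03) = 1.88e-04.

K_a = 1.88e-04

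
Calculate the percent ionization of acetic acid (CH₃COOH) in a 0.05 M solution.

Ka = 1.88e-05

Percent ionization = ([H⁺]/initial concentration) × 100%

Using Ka equilibrium: x² + Ka×x - Ka×C = 0. Solving: [H⁺] = 9.6018e-04. Percent = (9.6018e-04/0.05) × 100

Percent ionization = 1.92%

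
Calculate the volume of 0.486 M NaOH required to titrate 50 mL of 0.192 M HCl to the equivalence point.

At equivalence: moles acid = moles base. moles HCl = 0.192 × 50/1000 = 0.0096 mol. V_base = moles / 0.486 × 1000 = 19.8 mL.

V_{base} = 19.8 mL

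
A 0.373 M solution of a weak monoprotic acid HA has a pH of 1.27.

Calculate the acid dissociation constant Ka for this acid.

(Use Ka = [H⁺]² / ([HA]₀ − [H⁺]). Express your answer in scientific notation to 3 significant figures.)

[H⁺] = 10^(−pH) = 10^(−1.27) = 5.370e-02 M. For HA ⇌ H⁺ + A⁻, Ka = [H⁺][A⁻]/[HA] = [H⁺]² / ([HA]₀ − [H⁺]) = (5.370e-02)² / (0.373 − 5.370e-02) = 9.03e-03.

K_a = 9.03e-03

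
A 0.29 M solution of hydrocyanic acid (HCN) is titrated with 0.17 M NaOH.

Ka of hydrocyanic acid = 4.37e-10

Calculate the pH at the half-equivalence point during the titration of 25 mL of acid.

At half-equivalence [HA] = [A⁻], so Henderson-Hasselbalch gives pH = pKa = -log(4.37e-10) = 9.36.

pH = pKa = 9.36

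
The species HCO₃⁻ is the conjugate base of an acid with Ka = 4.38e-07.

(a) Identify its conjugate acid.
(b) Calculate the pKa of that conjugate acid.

(a) The conjugate acid is formed by adding one H⁺ to HCO₃⁻, giving H₂CO₃. (b) pKa = -log(Ka) = -log(4.38e-07) = 6.36.

Conjugate acid: H₂CO₃; pK_a = 6.36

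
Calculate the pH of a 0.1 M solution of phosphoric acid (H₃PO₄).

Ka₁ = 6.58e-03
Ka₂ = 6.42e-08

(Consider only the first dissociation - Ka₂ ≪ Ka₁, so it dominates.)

First dissociation dominates. From Ka₁ = [H⁺][HA⁻]/[H₂A], x² + Ka₁·x − Ka₁·C = 0 with C = 0.1 M and Ka₁ = 6.58e-03. Solving: [H⁺] = (−Ka₁ + √(Ka₁² + 4·Ka₁·C)) / 2 = 2.2572e-02 M. pH = -log(2.2572e-02) = 1.65.

pH = 1.65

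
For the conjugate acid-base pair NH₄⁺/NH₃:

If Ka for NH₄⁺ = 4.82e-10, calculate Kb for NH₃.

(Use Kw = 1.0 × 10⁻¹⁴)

For a conjugate pair Ka × Kb = Kw, so Kb = Kw/Ka = 1.0 × 10⁻¹⁴ / 4.82e-10 = 2.07e-05.

K_b = 2.07e-05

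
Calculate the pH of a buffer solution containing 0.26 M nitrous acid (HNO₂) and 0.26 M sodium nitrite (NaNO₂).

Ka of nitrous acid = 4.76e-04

pKa = -log(4.76e-04) = 3.32. pH = pKa + log([A⁻]/[HA]) = 3.32 + log(0.26/0.26)

pH = 3.32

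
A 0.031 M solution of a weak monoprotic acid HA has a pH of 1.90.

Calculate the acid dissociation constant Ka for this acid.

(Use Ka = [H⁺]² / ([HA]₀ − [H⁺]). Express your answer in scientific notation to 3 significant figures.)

[H⁺] = 10^(−pH) = 10^(−1.90) = 1.259e-02 M. For HA ⇌ H⁺ + A⁻, Ka = [H⁺][A⁻]/[HA] = [H⁺]² / ([HA]₀ − [H⁺]) = (1.259e-02)² / (0.031 − 1.259e-02) = 8.61e-03.

K_a = 8.61e-03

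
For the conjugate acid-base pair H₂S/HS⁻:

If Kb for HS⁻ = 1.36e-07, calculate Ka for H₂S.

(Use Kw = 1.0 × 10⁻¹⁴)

For a conjugate pair Ka × Kb = Kw, so Ka = Kw/Kb = 1.0 × 10⁻¹⁴ / 1.36e-07 = 7.35e-08.

K_a = 7.35e-08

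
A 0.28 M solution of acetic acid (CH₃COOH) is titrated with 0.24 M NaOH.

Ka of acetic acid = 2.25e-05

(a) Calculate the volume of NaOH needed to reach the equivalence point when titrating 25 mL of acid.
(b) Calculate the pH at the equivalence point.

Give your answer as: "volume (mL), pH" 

moles acid = 0.28 × 25/1000 = 0.007 mol; V_base = moles/0.24 × 1000 = 29.2 mL. At equivalence only the conjugate base is present: [A⁻] = 0.007/0.054 = 1.2923e-01 M. Kb = Kw/Ka = 4.44e-10; [OH⁻] = √(Kb × [A⁻]) = 7.5786e-06; pOH = 5.12; pH = 14 - pOH = 8.88.

V = 29.2 mL, pH = 8.88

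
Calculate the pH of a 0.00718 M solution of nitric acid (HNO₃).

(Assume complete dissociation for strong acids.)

[H⁺] = 0.00718 M for strong acid. pH = -log[H⁺] = -log(0.00718)

pH = 2.14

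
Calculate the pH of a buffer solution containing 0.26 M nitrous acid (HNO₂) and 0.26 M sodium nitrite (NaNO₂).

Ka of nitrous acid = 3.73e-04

pKa = -log(3.73e-04) = 3.43. pH = pKa + log([A⁻]/[HA]) = 3.43 + log(0.26/0.26)

pH = 3.43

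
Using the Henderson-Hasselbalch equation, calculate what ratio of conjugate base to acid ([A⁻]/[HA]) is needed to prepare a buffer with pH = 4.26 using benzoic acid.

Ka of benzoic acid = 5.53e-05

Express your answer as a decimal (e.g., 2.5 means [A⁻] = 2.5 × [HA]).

pKa = -log(5.53e-05) = 4.2573. pH = pKa + log([A⁻]/[HA]), so log([A⁻]/[HA]) = pH − pKa = 4.26 − 4.2573 = 0.0027. [A⁻]/[HA] = 10^(0.0027) = 1.01

[A⁻]/[HA] = 1.01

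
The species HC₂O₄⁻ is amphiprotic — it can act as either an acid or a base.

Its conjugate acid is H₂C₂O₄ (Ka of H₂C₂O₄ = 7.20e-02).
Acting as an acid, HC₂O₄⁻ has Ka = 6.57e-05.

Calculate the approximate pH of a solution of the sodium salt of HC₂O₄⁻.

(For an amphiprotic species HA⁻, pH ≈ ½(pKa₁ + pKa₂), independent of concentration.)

pKa₁ = -log(7.20e-02) = 1.14; pKa₂ = -log(6.57e-05) = 4.18. For an amphiprotic species, pH ≈ ½(pKa₁ + pKa₂) = ½(1.14 + 4.18) = 2.66.

pH = 2.66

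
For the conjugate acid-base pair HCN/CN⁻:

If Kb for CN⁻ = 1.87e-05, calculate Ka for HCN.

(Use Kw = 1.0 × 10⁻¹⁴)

For a conjugate pair Ka × Kb = Kw, so Ka = Kw/Kb = 1.0 × 10⁻¹⁴ / 1.87e-05 = 5.35e-10.

K_a = 5.35e-10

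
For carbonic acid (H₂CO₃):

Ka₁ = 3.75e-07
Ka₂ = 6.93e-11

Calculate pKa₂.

pKa₂ = -log(Ka₂) = -log(6.93e-11) = 10.16.

pK_{a2} = 10.16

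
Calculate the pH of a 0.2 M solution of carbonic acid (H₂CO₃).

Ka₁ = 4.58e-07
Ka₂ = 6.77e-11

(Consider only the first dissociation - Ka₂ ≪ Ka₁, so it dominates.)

First dissociation dominates. From Ka₁ = [H⁺][HA⁻]/[H₂A], x² + Ka₁·x − Ka₁·C = 0 with C = 0.2 M and Ka₁ = 4.58e-07. Solving: [H⁺] = (−Ka₁ + √(Ka₁² + 4·Ka₁·C)) / 2 = 3.0243e-04 M. pH = -log(3.0243e-04) = 3.52.

pH = 3.52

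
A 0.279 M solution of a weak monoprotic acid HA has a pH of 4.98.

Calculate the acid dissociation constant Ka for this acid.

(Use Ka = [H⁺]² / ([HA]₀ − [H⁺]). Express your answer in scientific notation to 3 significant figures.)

[H⁺] = 10^(−pH) = 10^(−4.98) = 1.047e-05 M. For HA ⇌ H⁺ + A⁻, Ka = [H⁺][A⁻]/[HA] = [H⁺]² / ([HA]₀ − [H⁺]) = (1.047e-05)² / (0.279 − 1.047e-05) = 3.93e-10.

K_a = 3.93e-10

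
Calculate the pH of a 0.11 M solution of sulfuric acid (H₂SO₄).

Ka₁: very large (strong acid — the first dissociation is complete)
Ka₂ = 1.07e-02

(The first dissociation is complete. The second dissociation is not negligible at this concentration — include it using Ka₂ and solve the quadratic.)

First dissociation is complete: [H⁺]₀ = [HSO₄⁻]₀ = C = 0.11 M. Second dissociation HSO₄⁻ ⇌ H⁺ + SO₄²⁻: let x = [SO₄²⁻]. Ka₂ = (C + x)·x / (C − x) = 1.07e-02 → x² + (C + Ka₂)·x − Ka₂·C = 0 → x² + 0.12070·x − 1.177e-03 = 0. x = (−0.12070 + √(0.12070² + 4 × 1.177e-03)) / 2 = 9.0699e-03 M. [H⁺] = C + x = 0.11 + 9.0699e-03 = 1.1907e-01 M. pH = -log(1.1907e-01) = 0.92.

pH = 0.92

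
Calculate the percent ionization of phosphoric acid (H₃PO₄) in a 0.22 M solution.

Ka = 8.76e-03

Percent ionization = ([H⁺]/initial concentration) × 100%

Using Ka equilibrium: x² + Ka×x - Ka×C = 0. Solving: [H⁺] = 3.9738e-02. Percent = (3.9738e-02/0.22) × 100

Percent ionization = 18.1%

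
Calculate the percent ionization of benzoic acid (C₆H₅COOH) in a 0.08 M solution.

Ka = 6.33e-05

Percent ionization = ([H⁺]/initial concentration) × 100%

Using Ka equilibrium: x² + Ka×x - Ka×C = 0. Solving: [H⁺] = 2.2189e-03. Percent = (2.2189e-03/0.08) × 100

Percent ionization = 2.77%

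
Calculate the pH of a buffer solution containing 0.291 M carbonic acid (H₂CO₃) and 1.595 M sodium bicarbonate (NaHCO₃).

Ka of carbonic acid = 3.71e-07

pKa = -log(3.71e-07) = 6.43. pH = pKa + log([A⁻]/[HA]) = 6.43 + log(1.595/0.291)

pH = 7.17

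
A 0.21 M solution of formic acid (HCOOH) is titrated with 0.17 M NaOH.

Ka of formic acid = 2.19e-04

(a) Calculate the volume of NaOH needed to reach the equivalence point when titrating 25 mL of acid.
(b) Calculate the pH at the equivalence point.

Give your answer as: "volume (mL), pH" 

moles acid = 0.21 × 25/1000 = 0.00525 mol; V_base = moles/0.17 × 1000 = 30.9 mL. At equivalence only the conjugate base is present: [A⁻] = 0.00525/0.056 = 9.3947e-02 M. Kb = Kw/Ka = 4.57e-11; [OH⁻] = √(Kb × [A⁻]) = 2.0712e-06; pOH = 5.68; pH = 14 - pOH = 8.32.

V = 30.9 mL, pH = 8.32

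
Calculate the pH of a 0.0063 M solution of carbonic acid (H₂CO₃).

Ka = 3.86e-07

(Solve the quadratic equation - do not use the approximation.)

x² + Ka×x - Ka×C = 0. Using quadratic formula: [H⁺] = 4.9121e-05

pH = 4.31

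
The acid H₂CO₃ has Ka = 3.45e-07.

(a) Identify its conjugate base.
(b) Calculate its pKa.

(a) The conjugate base is formed by removing one H⁺ from H₂CO₃, giving HCO₃⁻. (b) pKa = -log(Ka) = -log(3.45e-07) = 6.46.

Conjugate base: HCO₃⁻; pK_a = 6.46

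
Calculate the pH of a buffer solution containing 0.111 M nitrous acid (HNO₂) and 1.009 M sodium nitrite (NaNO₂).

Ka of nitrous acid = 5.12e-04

pKa = -log(5.12e-04) = 3.29. pH = pKa + log([A⁻]/[HA]) = 3.29 + log(1.009/0.111)

pH = 4.25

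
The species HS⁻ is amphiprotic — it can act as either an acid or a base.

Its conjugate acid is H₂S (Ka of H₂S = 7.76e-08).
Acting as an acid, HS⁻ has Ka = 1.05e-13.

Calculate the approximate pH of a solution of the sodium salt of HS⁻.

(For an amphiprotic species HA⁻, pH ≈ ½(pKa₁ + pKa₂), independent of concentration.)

pKa₁ = -log(7.76e-08) = 7.11; pKa₂ = -log(1.05e-13) = 12.98. For an amphiprotic species, pH ≈ ½(pKa₁ + pKa₂) = ½(7.11 + 12.98) = 10.04.

pH = 10.04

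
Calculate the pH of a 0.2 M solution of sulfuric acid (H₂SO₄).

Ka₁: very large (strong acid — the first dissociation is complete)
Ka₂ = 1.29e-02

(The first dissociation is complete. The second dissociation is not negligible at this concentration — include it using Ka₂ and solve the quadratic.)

First dissociation is complete: [H⁺]₀ = [HSO₄⁻]₀ = C = 0.2 M. Second dissociation HSO₄⁻ ⇌ H⁺ + SO₄²⁻: let x = [SO₄²⁻]. Ka₂ = (C + x)·x / (C − x) = 1.29e-02 → x² + (C + Ka₂)·x − Ka₂·C = 0 → x² + 0.21290·x − 2.580e-03 = 0. x = (−0.21290 + √(0.21290² + 4 × 2.580e-03)) / 2 = 1.1497e-02 M. [H⁺] = C + x = 0.2 + 1.1497e-02 = 2.1150e-01 M. pH = -log(2.1150e-01) = 0.67.

pH = 0.67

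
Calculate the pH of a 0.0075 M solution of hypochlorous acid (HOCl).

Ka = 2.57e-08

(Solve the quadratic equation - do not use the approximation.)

x² + Ka×x - Ka×C = 0. Using quadratic formula: [H⁺] = 1.3871e-05

pH = 4.86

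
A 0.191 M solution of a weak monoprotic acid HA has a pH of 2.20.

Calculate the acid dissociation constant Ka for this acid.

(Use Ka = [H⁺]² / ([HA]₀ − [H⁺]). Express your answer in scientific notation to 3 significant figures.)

[H⁺] = 10^(−pH) = 10^(−2.20) = 6.310e-03 M. For HA ⇌ H⁺ + A⁻, Ka = [H⁺][A⁻]/[HA] = [H⁺]² / ([HA]₀ − [H⁺]) = (6.310e-03)² / (0.191 − 6.310e-03) = 2.16e-04.

K_a = 2.16e-04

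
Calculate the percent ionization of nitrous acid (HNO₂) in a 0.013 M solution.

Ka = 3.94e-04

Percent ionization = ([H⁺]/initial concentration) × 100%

Using Ka equilibrium: x² + Ka×x - Ka×C = 0. Solving: [H⁺] = 2.0747e-03. Percent = (2.0747e-03/0.013) × 100

Percent ionization = 16%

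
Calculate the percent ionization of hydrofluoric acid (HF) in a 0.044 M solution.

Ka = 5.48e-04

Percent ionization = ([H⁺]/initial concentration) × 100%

Using Ka equilibrium: x² + Ka×x - Ka×C = 0. Solving: [H⁺] = 4.6440e-03. Percent = (4.6440e-03/0.044) × 100

Percent ionization = 10.6%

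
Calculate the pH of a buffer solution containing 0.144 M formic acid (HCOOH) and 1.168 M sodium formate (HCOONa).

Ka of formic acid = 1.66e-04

pKa = -log(1.66e-04) = 3.78. pH = pKa + log([A⁻]/[HA]) = 3.78 + log(1.168/0.144)

pH = 4.69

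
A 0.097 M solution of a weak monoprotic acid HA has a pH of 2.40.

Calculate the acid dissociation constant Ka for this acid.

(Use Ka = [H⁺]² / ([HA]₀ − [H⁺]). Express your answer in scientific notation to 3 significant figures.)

[H⁺] = 10^(−pH) = 10^(−2.40) = 3.981e-03 M. For HA ⇌ H⁺ + A⁻, Ka = [H⁺][A⁻]/[HA] = [H⁺]² / ([HA]₀ − [H⁺]) = (3.981e-03)² / (0.097 − 3.981e-03) = 1.70e-04.

K_a = 1.70e-04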